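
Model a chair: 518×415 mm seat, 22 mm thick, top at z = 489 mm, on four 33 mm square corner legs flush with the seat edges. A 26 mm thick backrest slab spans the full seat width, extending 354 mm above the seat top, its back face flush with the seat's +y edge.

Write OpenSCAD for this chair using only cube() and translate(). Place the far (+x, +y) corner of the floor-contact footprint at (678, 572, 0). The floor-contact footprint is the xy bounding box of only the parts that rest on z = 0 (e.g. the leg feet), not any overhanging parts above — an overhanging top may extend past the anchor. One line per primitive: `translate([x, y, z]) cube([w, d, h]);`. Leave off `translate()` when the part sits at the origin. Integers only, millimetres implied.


translate([160, 157, 467]) cube([518, 415, 22]);
translate([160, 157, 0]) cube([33, 33, 467]);
translate([645, 157, 0]) cube([33, 33, 467]);
translate([160, 539, 0]) cube([33, 33, 467]);
translate([645, 539, 0]) cube([33, 33, 467]);
translate([160, 546, 489]) cube([518, 26, 354]);


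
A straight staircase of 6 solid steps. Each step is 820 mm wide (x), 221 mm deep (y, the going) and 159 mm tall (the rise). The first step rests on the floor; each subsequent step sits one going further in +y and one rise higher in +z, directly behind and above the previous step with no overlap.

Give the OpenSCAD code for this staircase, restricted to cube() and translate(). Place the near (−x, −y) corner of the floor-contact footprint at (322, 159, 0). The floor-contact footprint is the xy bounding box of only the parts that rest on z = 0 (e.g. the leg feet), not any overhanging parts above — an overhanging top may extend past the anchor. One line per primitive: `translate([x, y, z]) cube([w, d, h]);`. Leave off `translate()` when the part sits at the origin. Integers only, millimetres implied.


translate([322, 159, 0]) cube([820, 221, 159]);
translate([322, 380, 159]) cube([820, 221, 159]);
translate([322, 601, 318]) cube([820, 221, 159]);
translate([322, 822, 477]) cube([820, 221, 159]);
translate([322, 1043, 636]) cube([820, 221, 159]);
translate([322, 1264, 795]) cube([820, 221, 159]);


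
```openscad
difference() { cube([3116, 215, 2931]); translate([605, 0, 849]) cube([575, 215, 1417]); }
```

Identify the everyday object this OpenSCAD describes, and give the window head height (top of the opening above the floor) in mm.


A wall with a window opening. The window head height is 2266 mm.

A wall with a rectangular opening subtracted — a window. Sill at z = 849, opening 1417 mm tall, so the head is at 849 + 1417 = 2266 mm.


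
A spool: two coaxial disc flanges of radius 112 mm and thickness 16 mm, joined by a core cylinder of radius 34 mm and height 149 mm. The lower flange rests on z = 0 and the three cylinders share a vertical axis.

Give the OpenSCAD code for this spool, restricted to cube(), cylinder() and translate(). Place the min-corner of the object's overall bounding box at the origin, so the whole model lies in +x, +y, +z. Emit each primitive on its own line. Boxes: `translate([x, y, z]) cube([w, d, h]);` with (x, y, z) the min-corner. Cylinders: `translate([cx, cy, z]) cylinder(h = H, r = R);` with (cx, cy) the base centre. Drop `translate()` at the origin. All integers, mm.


translate([112, 112, 0]) cylinder(h = 16, r = 112);
translate([112, 112, 16]) cylinder(h = 149, r = 34);
translate([112, 112, 165]) cylinder(h = 16, r = 112);


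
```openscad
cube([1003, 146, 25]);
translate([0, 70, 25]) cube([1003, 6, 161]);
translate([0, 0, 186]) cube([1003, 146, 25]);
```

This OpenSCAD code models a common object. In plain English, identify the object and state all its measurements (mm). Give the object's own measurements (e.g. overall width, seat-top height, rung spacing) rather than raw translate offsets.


An I-beam lying along x, 1003 mm long. Overall section height 211 mm. Two flanges 146 mm wide (y) and 25 mm thick, one on the floor and one at the top; a web 6 mm thick runs between them, centred on the flange width.


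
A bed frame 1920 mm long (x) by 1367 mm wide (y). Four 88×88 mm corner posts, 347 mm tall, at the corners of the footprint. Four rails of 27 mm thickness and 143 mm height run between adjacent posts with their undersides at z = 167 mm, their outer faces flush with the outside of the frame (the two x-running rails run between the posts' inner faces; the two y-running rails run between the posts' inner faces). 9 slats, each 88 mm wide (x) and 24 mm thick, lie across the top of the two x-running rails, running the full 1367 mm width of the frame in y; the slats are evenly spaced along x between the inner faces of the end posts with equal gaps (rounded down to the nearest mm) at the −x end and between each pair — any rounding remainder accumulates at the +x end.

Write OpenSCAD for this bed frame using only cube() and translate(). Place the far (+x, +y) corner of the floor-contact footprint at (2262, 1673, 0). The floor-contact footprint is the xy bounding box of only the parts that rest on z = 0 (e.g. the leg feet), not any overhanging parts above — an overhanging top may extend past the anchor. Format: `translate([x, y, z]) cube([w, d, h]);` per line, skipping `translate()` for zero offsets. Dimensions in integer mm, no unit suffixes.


translate([342, 306, 0]) cube([88, 88, 347]);
translate([342, 1585, 0]) cube([88, 88, 347]);
translate([2174, 306, 0]) cube([88, 88, 347]);
translate([2174, 1585, 0]) cube([88, 88, 347]);
translate([430, 306, 167]) cube([1744, 27, 143]);
translate([430, 1646, 167]) cube([1744, 27, 143]);
translate([342, 394, 167]) cube([27, 1191, 143]);
translate([2235, 394, 167]) cube([27, 1191, 143]);
translate([525, 306, 310]) cube([88, 1367, 24]);
translate([708, 306, 310]) cube([88, 1367, 24]);
translate([891, 306, 310]) cube([88, 1367, 24]);
translate([1074, 306, 310]) cube([88, 1367, 24]);
translate([1257, 306, 310]) cube([88, 1367, 24]);
translate([1440, 306, 310]) cube([88, 1367, 24]);
translate([1623, 306, 310]) cube([88, 1367, 24]);
translate([1806, 306, 310]) cube([88, 1367, 24]);
translate([1989, 306, 310]) cube([88, 1367, 24]);


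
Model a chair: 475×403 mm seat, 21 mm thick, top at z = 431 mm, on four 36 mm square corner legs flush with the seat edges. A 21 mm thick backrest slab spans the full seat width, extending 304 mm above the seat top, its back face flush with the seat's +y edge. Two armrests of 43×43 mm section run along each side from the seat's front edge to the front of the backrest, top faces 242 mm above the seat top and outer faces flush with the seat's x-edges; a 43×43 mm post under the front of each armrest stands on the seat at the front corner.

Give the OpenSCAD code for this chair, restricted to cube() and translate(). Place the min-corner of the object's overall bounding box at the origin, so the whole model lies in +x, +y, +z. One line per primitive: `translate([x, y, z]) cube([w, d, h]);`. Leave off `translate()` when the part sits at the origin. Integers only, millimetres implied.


translate([0, 0, 410]) cube([475, 403, 21]);
cube([36, 36, 410]);
translate([439, 0, 0]) cube([36, 36, 410]);
translate([0, 367, 0]) cube([36, 36, 410]);
translate([439, 367, 0]) cube([36, 36, 410]);
translate([0, 382, 431]) cube([475, 21, 304]);
translate([0, 0, 630]) cube([43, 382, 43]);
translate([432, 0, 630]) cube([43, 382, 43]);
translate([0, 0, 431]) cube([43, 43, 199]);
translate([432, 0, 431]) cube([43, 43, 199]);


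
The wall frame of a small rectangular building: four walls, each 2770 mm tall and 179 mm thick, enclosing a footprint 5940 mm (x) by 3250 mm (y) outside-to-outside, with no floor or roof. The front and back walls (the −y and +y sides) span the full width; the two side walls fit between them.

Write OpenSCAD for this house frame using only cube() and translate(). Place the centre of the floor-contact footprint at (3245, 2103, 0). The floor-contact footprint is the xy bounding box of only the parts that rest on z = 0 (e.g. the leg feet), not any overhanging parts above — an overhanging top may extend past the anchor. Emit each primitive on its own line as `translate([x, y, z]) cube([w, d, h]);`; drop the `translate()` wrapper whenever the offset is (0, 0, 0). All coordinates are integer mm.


translate([275, 478, 0]) cube([5940, 179, 2770]);
translate([275, 3549, 0]) cube([5940, 179, 2770]);
translate([275, 657, 0]) cube([179, 2892, 2770]);
translate([6036, 657, 0]) cube([179, 2892, 2770]);


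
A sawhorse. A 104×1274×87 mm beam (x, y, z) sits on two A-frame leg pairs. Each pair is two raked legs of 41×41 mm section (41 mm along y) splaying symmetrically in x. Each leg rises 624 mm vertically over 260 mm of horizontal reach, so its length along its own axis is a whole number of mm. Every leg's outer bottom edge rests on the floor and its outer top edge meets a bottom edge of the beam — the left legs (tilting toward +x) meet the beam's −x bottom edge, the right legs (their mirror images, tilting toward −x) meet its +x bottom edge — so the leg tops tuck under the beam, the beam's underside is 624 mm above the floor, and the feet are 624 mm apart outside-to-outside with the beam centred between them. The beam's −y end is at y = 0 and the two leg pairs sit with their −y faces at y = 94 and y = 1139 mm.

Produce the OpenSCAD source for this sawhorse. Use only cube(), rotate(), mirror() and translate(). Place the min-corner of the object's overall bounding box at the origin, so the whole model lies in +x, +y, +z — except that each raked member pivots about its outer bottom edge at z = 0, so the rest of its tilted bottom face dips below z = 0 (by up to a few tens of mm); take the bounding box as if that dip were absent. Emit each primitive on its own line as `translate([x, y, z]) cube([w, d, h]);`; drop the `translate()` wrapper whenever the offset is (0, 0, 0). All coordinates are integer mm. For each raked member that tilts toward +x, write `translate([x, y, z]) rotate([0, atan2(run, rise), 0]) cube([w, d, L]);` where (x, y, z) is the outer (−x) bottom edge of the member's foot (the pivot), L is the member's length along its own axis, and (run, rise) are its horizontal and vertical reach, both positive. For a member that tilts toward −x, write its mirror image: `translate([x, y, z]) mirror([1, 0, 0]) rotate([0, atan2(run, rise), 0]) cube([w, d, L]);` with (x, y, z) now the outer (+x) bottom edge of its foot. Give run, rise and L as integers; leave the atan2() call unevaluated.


translate([260, 0, 624]) cube([104, 1274, 87]);
translate([0, 94, 0]) rotate([0, atan2(260, 624), 0]) cube([41, 41, 676]);
translate([624, 94, 0]) mirror([1, 0, 0]) rotate([0, atan2(260, 624), 0]) cube([41, 41, 676]);
translate([0, 1139, 0]) rotate([0, atan2(260, 624), 0]) cube([41, 41, 676]);
translate([624, 1139, 0]) mirror([1, 0, 0]) rotate([0, atan2(260, 624), 0]) cube([41, 41, 676]);


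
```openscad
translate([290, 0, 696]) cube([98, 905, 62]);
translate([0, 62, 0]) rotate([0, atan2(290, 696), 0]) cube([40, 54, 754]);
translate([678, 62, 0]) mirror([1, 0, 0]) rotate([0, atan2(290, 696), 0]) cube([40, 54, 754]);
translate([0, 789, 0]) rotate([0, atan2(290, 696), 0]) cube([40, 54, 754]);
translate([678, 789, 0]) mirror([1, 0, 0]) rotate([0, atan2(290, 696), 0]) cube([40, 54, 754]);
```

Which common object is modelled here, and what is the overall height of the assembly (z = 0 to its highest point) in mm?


A sawhorse. The overall height is 758 mm.

A beam across two mirrored pairs of raked legs — a sawhorse. The beam's underside is at z = 696 (matching the legs' vertical rise in atan2(290, 696)) and the beam is 62 mm tall, so its top is at 696 + 62 = 758 mm. The raked legs top out at the beam's underside, so that is the highest point.


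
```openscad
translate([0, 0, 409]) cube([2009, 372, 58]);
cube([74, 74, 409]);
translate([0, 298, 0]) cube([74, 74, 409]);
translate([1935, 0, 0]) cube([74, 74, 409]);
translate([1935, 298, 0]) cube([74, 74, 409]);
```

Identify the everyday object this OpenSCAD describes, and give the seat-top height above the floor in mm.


A bench. The seat-top height is 467 mm.

A long slab on four corner posts — a bench. The slab sits at z = 409 with thickness 58, so the top is 409 + 58 = 467 mm.


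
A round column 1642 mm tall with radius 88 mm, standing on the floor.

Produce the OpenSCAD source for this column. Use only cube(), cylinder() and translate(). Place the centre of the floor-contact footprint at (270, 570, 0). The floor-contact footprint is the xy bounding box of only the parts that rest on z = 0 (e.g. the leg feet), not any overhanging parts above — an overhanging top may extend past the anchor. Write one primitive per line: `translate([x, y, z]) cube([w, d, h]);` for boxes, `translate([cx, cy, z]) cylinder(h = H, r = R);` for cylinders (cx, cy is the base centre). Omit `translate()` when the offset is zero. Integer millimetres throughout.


translate([270, 570, 0]) cylinder(h = 1642, r = 88);


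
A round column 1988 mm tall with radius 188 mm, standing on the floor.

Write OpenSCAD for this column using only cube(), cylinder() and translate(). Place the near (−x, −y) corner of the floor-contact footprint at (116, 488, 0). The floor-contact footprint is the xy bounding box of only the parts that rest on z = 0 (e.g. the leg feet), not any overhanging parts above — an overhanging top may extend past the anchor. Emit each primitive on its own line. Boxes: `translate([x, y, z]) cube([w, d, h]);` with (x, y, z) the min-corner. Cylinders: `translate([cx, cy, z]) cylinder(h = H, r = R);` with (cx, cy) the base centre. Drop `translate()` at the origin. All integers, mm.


translate([304, 676, 0]) cylinder(h = 1988, r = 188);


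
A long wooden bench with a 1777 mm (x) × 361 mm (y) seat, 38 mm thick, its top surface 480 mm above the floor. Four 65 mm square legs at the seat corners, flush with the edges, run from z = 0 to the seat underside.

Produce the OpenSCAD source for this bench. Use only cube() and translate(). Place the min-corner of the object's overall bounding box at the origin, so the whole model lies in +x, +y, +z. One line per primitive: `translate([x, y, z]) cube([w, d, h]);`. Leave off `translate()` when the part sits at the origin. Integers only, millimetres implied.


translate([0, 0, 442]) cube([1777, 361, 38]);
cube([65, 65, 442]);
translate([0, 296, 0]) cube([65, 65, 442]);
translate([1712, 0, 0]) cube([65, 65, 442]);
translate([1712, 296, 0]) cube([65, 65, 442]);


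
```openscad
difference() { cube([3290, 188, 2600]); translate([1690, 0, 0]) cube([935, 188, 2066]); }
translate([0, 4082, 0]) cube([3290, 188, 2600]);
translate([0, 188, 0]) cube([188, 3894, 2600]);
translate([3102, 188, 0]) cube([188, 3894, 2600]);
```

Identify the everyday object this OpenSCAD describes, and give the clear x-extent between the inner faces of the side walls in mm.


A single room. The interior width is 2914 mm.

Four walls enclosing a rectangle with a door in the front wall — a room. Outside width 3290 minus two 188 mm walls gives 2914 mm.


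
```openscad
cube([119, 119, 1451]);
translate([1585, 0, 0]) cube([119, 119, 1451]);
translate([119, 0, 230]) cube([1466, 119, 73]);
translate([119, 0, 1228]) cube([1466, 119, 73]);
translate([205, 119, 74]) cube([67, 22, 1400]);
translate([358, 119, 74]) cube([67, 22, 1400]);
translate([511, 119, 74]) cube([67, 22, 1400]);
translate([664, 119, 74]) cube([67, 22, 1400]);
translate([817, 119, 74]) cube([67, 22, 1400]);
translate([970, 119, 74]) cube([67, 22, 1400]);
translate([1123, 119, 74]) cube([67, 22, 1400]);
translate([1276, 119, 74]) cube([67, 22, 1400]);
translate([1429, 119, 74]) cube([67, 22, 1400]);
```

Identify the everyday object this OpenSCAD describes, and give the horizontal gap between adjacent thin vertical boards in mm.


A fence section. The picket gap is 86 mm.

Two posts, two rails, 9 pickets — a fence section. Span 1466 mm holds 9 pickets of 67 mm with 10 equal gaps: ⌊(1466 − 9·67) / 10⌋ = 86 mm.


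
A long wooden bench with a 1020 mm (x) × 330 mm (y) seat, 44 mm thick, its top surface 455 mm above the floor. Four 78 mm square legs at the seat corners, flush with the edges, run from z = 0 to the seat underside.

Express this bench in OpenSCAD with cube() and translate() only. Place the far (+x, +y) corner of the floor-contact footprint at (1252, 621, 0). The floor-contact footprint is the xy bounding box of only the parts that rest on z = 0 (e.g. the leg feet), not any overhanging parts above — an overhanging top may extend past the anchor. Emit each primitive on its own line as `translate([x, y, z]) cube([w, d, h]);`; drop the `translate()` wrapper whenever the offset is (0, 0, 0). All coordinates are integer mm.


translate([232, 291, 411]) cube([1020, 330, 44]);
translate([232, 291, 0]) cube([78, 78, 411]);
translate([232, 543, 0]) cube([78, 78, 411]);
translate([1174, 291, 0]) cube([78, 78, 411]);
translate([1174, 543, 0]) cube([78, 78, 411]);


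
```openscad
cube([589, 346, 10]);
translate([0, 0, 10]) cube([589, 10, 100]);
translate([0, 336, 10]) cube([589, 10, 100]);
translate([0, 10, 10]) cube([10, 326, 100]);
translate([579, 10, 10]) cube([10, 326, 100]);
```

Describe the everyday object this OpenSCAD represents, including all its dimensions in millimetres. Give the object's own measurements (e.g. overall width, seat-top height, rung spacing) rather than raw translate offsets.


An open-topped rectangular box: outside dimensions 589×346×110 mm, with a uniform wall and base thickness of 10 mm. The base is a full 589×346 slab on the floor; four walls sit on top of the base. The front and back walls (the −y and +y sides) span the full width; the two side walls fit between them.


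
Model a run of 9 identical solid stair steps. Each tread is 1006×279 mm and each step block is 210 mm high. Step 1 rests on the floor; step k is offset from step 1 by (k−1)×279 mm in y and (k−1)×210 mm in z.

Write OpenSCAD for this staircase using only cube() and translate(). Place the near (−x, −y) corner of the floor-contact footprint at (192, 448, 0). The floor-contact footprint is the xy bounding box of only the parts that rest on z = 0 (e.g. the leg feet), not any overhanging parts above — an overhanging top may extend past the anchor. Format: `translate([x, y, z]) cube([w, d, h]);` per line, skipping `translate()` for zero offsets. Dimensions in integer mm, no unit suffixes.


translate([192, 448, 0]) cube([1006, 279, 210]);
translate([192, 727, 210]) cube([1006, 279, 210]);
translate([192, 1006, 420]) cube([1006, 279, 210]);
translate([192, 1285, 630]) cube([1006, 279, 210]);
translate([192, 1564, 840]) cube([1006, 279, 210]);
translate([192, 1843, 1050]) cube([1006, 279, 210]);
translate([192, 2122, 1260]) cube([1006, 279, 210]);
translate([192, 2401, 1470]) cube([1006, 279, 210]);
translate([192, 2680, 1680]) cube([1006, 279, 210]);


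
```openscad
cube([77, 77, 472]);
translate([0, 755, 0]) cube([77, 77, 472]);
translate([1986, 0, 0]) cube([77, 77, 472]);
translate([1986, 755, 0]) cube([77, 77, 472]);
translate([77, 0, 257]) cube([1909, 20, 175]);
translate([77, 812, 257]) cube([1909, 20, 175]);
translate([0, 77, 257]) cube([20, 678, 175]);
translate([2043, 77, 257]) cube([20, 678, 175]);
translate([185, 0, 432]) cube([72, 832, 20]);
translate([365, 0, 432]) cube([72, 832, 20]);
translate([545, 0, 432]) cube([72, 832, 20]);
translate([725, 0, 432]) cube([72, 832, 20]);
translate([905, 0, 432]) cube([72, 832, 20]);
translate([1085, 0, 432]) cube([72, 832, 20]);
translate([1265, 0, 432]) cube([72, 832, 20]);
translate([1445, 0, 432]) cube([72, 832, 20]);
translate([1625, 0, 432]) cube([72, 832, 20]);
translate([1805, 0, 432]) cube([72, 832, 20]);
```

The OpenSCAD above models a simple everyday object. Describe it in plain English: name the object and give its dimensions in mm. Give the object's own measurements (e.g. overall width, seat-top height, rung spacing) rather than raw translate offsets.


A bed frame 2063 mm long (x) by 832 mm wide (y). Four 77×77 mm corner posts, 472 mm tall, at the corners of the footprint. Four rails of 20 mm thickness and 175 mm height run between adjacent posts with their undersides at z = 257 mm, their outer faces flush with the outside of the frame (the two x-running rails run between the posts' inner faces; the two y-running rails run between the posts' inner faces). 10 slats, each 72 mm wide (x) and 20 mm thick, lie across the top of the two x-running rails, running the full 832 mm width of the frame in y; along x they sit between the end posts with a 108 mm gap after the −x posts and between neighbouring slats, leaving 109 mm before the +x posts.


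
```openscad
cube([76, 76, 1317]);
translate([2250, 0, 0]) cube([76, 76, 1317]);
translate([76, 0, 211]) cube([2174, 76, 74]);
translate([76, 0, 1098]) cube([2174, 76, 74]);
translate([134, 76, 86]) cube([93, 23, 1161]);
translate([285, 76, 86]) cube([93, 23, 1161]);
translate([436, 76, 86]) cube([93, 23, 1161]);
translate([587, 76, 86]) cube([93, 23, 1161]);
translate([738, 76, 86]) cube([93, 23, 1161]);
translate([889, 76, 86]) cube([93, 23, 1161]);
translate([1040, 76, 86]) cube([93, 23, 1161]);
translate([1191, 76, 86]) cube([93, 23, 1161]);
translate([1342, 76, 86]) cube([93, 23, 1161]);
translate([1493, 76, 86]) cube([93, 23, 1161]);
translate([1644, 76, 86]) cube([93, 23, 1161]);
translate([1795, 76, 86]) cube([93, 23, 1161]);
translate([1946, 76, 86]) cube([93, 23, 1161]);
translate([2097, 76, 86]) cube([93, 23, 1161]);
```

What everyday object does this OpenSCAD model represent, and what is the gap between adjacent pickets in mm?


A fence section. The picket gap is 58 mm.

Two posts, two rails, 14 pickets — a fence section. Span 2174 mm holds 14 pickets of 93 mm with 15 equal gaps: ⌊(2174 − 14·93) / 15⌋ = 58 mm.


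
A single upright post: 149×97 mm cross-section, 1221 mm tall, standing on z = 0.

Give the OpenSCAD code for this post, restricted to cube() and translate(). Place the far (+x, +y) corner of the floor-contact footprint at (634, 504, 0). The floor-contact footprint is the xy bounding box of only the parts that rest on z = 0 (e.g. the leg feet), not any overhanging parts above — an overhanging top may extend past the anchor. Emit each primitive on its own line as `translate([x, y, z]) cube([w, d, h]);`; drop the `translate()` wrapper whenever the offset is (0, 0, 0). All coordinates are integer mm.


translate([485, 407, 0]) cube([149, 97, 1221]);


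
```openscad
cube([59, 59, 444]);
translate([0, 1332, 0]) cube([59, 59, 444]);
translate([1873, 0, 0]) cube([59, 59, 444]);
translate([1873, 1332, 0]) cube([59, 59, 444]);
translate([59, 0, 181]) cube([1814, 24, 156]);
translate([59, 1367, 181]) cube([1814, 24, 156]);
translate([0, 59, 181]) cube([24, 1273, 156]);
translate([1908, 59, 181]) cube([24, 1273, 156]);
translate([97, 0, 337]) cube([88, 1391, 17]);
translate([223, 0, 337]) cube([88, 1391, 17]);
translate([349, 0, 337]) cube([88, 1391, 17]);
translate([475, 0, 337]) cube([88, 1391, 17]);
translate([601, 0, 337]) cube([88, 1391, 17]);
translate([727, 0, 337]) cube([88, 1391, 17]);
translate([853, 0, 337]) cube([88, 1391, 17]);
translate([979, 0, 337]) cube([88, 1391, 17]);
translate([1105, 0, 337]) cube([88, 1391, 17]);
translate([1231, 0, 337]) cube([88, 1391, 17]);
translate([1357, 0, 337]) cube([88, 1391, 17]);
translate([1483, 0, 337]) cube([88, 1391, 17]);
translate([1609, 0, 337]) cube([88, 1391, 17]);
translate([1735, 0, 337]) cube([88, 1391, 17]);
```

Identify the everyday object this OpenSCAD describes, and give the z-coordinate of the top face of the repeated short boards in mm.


A bed frame. The slat-top height is 354 mm.

Four posts, four rails, and a row of slats — a bed frame. Slats sit on the rails at z = 181 + 156 = 337; with slat thickness 17, the top is 354 mm.


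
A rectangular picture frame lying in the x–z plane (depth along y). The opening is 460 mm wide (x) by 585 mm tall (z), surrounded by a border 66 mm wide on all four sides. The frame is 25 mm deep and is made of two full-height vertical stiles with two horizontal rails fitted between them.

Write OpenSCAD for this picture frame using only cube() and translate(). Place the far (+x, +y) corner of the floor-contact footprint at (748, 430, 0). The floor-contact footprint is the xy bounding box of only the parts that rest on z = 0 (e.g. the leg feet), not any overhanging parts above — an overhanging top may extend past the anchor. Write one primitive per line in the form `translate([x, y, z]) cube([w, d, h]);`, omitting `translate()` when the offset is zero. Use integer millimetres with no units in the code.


translate([156, 405, 0]) cube([66, 25, 717]);
translate([682, 405, 0]) cube([66, 25, 717]);
translate([222, 405, 0]) cube([460, 25, 66]);
translate([222, 405, 651]) cube([460, 25, 66]);


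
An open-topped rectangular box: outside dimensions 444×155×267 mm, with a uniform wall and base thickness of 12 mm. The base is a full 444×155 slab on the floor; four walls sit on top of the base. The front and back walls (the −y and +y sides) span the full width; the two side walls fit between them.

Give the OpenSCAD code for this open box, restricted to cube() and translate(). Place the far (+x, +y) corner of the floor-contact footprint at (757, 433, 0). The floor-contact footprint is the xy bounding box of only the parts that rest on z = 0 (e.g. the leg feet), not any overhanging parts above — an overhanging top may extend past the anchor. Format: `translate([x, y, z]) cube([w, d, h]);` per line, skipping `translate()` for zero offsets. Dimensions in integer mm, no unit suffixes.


translate([313, 278, 0]) cube([444, 155, 12]);
translate([313, 278, 12]) cube([444, 12, 255]);
translate([313, 421, 12]) cube([444, 12, 255]);
translate([313, 290, 12]) cube([12, 131, 255]);
translate([745, 290, 12]) cube([12, 131, 255]);


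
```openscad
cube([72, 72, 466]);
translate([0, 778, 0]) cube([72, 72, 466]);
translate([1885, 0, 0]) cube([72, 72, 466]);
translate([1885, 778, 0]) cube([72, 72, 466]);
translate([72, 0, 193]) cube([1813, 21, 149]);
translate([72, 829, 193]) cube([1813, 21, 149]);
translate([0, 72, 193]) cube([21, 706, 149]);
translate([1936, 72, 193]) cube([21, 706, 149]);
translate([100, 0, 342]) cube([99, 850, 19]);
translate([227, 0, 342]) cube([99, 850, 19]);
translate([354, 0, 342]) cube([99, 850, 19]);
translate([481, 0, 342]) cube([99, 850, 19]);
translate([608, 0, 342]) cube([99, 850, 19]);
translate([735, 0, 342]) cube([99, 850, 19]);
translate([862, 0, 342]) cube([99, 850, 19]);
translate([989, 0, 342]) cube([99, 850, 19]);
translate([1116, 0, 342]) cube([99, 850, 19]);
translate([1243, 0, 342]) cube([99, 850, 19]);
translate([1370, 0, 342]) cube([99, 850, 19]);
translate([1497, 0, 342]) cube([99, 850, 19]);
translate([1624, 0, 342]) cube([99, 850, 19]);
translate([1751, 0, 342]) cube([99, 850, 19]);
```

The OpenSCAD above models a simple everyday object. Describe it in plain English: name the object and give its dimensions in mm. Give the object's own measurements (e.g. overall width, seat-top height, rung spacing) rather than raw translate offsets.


A bed frame 1957 mm long (x) by 850 mm wide (y). Four 72×72 mm corner posts, 466 mm tall, at the corners of the footprint. Four rails of 21 mm thickness and 149 mm height run between adjacent posts with their undersides at z = 193 mm, their outer faces flush with the outside of the frame (the two x-running rails run between the posts' inner faces; the two y-running rails run between the posts' inner faces). 14 slats, each 99 mm wide (x) and 19 mm thick, lie across the top of the two x-running rails, running the full 850 mm width of the frame in y; along x they sit between the end posts with a 28 mm gap after the −x posts and between neighbouring slats, leaving 35 mm before the +x posts.


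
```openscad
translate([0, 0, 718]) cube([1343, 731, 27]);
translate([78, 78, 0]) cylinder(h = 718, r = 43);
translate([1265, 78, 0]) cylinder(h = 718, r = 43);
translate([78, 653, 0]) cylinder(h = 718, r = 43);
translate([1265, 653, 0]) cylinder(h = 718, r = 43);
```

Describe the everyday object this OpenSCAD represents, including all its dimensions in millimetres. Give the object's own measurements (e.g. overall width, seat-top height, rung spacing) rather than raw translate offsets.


A table: top 1343 mm (x) × 731 mm (y), 27 mm thick, upper face at z = 745 mm, on four round legs of 86 mm diameter, each leg's bounding box inset 35 mm from the nearest pair of top edges from z = 0 to the bottom of the top.


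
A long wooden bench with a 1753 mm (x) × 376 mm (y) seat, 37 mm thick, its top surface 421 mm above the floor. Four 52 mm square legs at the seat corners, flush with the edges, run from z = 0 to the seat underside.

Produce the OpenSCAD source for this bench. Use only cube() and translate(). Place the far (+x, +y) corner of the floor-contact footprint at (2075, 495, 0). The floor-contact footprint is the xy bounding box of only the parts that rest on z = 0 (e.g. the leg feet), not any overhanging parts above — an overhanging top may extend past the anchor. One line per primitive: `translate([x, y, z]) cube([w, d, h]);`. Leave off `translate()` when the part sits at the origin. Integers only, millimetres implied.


translate([322, 119, 384]) cube([1753, 376, 37]);
translate([322, 119, 0]) cube([52, 52, 384]);
translate([322, 443, 0]) cube([52, 52, 384]);
translate([2023, 119, 0]) cube([52, 52, 384]);
translate([2023, 443, 0]) cube([52, 52, 384]);


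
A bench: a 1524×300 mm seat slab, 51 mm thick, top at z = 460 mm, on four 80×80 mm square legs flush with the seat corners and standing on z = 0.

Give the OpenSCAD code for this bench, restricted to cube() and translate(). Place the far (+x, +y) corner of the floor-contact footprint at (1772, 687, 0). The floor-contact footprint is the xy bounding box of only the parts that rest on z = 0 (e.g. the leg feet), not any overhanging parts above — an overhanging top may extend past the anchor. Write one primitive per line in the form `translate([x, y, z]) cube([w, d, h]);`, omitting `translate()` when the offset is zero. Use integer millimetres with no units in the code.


translate([248, 387, 409]) cube([1524, 300, 51]);
translate([248, 387, 0]) cube([80, 80, 409]);
translate([248, 607, 0]) cube([80, 80, 409]);
translate([1692, 387, 0]) cube([80, 80, 409]);
translate([1692, 607, 0]) cube([80, 80, 409]);


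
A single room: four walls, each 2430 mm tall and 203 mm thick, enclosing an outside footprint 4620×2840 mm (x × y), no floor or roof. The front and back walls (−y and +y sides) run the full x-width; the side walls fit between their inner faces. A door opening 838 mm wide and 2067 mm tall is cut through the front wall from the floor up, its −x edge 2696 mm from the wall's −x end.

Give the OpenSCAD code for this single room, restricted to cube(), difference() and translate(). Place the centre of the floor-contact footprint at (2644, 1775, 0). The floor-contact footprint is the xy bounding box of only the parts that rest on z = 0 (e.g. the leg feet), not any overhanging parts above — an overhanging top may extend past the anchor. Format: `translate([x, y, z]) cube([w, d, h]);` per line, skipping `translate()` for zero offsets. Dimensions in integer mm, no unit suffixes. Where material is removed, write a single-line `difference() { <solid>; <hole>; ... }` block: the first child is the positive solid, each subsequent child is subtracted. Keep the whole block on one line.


difference() { translate([334, 355, 0]) cube([4620, 203, 2430]); translate([3030, 355, 0]) cube([838, 203, 2067]); }
translate([334, 2992, 0]) cube([4620, 203, 2430]);
translate([334, 558, 0]) cube([203, 2434, 2430]);
translate([4751, 558, 0]) cube([203, 2434, 2430]);


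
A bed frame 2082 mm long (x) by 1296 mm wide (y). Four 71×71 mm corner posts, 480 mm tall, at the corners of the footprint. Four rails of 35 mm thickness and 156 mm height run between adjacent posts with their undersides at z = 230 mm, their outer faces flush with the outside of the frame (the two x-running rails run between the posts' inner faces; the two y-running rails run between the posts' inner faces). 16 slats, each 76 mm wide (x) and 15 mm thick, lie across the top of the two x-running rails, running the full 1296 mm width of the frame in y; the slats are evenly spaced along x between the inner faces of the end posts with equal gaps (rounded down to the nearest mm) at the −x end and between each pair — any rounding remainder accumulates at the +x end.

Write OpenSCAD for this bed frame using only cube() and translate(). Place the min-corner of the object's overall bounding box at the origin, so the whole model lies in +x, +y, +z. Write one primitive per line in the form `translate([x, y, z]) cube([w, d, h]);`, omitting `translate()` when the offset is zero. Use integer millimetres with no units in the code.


cube([71, 71, 480]);
translate([0, 1225, 0]) cube([71, 71, 480]);
translate([2011, 0, 0]) cube([71, 71, 480]);
translate([2011, 1225, 0]) cube([71, 71, 480]);
translate([71, 0, 230]) cube([1940, 35, 156]);
translate([71, 1261, 230]) cube([1940, 35, 156]);
translate([0, 71, 230]) cube([35, 1154, 156]);
translate([2047, 71, 230]) cube([35, 1154, 156]);
translate([113, 0, 386]) cube([76, 1296, 15]);
translate([231, 0, 386]) cube([76, 1296, 15]);
translate([349, 0, 386]) cube([76, 1296, 15]);
translate([467, 0, 386]) cube([76, 1296, 15]);
translate([585, 0, 386]) cube([76, 1296, 15]);
translate([703, 0, 386]) cube([76, 1296, 15]);
translate([821, 0, 386]) cube([76, 1296, 15]);
translate([939, 0, 386]) cube([76, 1296, 15]);
translate([1057, 0, 386]) cube([76, 1296, 15]);
translate([1175, 0, 386]) cube([76, 1296, 15]);
translate([1293, 0, 386]) cube([76, 1296, 15]);
translate([1411, 0, 386]) cube([76, 1296, 15]);
translate([1529, 0, 386]) cube([76, 1296, 15]);
translate([1647, 0, 386]) cube([76, 1296, 15]);
translate([1765, 0, 386]) cube([76, 1296, 15]);
translate([1883, 0, 386]) cube([76, 1296, 15]);


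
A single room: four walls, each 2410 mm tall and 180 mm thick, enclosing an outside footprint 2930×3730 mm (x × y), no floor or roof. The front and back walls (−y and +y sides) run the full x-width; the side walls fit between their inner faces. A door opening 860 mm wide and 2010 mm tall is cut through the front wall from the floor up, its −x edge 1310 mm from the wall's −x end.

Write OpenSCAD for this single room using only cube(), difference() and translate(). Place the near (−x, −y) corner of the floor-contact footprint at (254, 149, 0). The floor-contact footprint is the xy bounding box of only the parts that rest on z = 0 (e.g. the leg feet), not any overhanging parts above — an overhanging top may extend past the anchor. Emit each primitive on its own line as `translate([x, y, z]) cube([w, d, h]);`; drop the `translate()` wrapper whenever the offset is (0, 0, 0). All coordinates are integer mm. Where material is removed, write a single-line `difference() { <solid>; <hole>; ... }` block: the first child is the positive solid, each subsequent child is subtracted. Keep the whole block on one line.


difference() { translate([254, 149, 0]) cube([2930, 180, 2410]); translate([1564, 149, 0]) cube([860, 180, 2010]); }
translate([254, 3699, 0]) cube([2930, 180, 2410]);
translate([254, 329, 0]) cube([180, 3370, 2410]);
translate([3004, 329, 0]) cube([180, 3370, 2410]);


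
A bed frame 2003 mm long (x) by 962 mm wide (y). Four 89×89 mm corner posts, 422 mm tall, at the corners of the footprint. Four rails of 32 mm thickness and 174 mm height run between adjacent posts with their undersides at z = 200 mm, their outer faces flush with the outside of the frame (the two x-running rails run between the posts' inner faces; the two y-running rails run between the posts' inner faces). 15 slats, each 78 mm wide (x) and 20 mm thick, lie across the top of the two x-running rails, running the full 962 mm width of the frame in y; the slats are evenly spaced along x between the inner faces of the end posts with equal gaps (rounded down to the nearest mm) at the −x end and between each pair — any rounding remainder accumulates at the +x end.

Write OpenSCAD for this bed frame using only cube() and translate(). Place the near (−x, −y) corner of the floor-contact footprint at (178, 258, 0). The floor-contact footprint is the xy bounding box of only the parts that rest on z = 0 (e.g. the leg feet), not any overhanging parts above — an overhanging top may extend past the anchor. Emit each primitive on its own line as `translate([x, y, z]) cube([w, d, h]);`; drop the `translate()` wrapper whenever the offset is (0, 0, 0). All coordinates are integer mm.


translate([178, 258, 0]) cube([89, 89, 422]);
translate([178, 1131, 0]) cube([89, 89, 422]);
translate([2092, 258, 0]) cube([89, 89, 422]);
translate([2092, 1131, 0]) cube([89, 89, 422]);
translate([267, 258, 200]) cube([1825, 32, 174]);
translate([267, 1188, 200]) cube([1825, 32, 174]);
translate([178, 347, 200]) cube([32, 784, 174]);
translate([2149, 347, 200]) cube([32, 784, 174]);
translate([307, 258, 374]) cube([78, 962, 20]);
translate([425, 258, 374]) cube([78, 962, 20]);
translate([543, 258, 374]) cube([78, 962, 20]);
translate([661, 258, 374]) cube([78, 962, 20]);
translate([779, 258, 374]) cube([78, 962, 20]);
translate([897, 258, 374]) cube([78, 962, 20]);
translate([1015, 258, 374]) cube([78, 962, 20]);
translate([1133, 258, 374]) cube([78, 962, 20]);
translate([1251, 258, 374]) cube([78, 962, 20]);
translate([1369, 258, 374]) cube([78, 962, 20]);
translate([1487, 258, 374]) cube([78, 962, 20]);
translate([1605, 258, 374]) cube([78, 962, 20]);
translate([1723, 258, 374]) cube([78, 962, 20]);
translate([1841, 258, 374]) cube([78, 962, 20]);
translate([1959, 258, 374]) cube([78, 962, 20]);


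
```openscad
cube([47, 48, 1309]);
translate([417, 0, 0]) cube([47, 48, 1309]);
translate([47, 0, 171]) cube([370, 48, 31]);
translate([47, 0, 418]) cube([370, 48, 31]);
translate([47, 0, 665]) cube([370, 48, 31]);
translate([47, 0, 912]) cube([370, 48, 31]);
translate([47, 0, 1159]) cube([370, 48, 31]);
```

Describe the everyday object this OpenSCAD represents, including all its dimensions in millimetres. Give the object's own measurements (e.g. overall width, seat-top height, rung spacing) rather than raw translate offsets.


A straight ladder. Two 47×48 mm vertical rails, 1309 mm tall, stand 464 mm apart (outside-to-outside) with their front faces coplanar on the −y side. 5 rungs, each 48 mm deep and 31 mm tall, span between the inner faces of the rails, front faces flush with the rails. The lowest rung's underside is at z = 171 mm and rungs are spaced 247 mm apart (underside to underside).


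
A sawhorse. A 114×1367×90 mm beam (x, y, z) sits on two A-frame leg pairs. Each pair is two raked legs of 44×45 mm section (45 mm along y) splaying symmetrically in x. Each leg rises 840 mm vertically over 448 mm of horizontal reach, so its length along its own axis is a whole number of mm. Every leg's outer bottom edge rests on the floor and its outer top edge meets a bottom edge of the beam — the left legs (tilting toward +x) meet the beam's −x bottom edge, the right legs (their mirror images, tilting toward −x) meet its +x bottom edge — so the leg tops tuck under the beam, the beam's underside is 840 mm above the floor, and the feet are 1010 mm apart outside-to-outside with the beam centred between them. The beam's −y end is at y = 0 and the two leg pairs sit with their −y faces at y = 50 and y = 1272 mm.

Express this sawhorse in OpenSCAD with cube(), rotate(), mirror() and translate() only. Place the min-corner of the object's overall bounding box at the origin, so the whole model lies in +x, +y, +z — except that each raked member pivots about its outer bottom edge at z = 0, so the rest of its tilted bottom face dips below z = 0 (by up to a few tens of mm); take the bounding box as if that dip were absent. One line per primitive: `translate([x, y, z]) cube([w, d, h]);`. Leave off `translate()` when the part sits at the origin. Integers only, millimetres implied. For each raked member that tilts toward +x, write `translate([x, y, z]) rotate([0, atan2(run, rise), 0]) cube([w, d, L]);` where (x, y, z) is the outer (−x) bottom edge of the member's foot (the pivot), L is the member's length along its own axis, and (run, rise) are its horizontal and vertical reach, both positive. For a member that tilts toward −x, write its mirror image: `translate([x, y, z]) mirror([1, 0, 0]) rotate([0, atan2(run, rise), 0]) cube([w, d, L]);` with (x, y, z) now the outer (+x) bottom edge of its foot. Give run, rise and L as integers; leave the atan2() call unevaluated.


translate([448, 0, 840]) cube([114, 1367, 90]);
translate([0, 50, 0]) rotate([0, atan2(448, 840), 0]) cube([44, 45, 952]);
translate([1010, 50, 0]) mirror([1, 0, 0]) rotate([0, atan2(448, 840), 0]) cube([44, 45, 952]);
translate([0, 1272, 0]) rotate([0, atan2(448, 840), 0]) cube([44, 45, 952]);
translate([1010, 1272, 0]) mirror([1, 0, 0]) rotate([0, atan2(448, 840), 0]) cube([44, 45, 952]);
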